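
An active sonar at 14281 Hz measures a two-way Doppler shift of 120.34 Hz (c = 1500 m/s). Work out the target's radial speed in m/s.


6.32 m/s


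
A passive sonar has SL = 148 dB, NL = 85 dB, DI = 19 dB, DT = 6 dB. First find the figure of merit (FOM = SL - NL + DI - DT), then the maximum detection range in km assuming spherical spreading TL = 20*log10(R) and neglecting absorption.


Step 1: FOM = SL - NL + DI - DT = 148 - 85 + 19 - 6 = 76 dB
Step 2: at max range FOM = TL = 20*log10(R), so R = 10^(76/20) = 6309.57 m = 6.31 km

6.31 km


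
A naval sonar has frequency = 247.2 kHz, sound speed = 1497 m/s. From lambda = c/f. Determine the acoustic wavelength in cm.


0.61 cm


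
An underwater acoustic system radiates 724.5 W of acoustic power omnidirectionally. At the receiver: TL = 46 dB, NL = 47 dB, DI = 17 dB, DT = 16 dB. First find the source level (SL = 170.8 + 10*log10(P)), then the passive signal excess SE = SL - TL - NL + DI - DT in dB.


Step 1: SL = 170.8 + 10*log10(724.5) = 199.4 dB
Step 2: SE = SL - TL - NL + DI - DT = 199.4 - 46 - 47 + 17 - 16 = 107.4

107.4 dB


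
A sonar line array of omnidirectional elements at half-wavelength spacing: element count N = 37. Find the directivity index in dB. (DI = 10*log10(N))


DI = 10*log10(37) = 15.68

15.68 dB


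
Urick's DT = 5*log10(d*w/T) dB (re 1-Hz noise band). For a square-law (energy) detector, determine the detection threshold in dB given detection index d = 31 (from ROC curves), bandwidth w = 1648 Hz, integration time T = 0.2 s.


DT = 5*log10(d*w/T) = 5*log10(31 * 1648 / 0.2) = 5*log10(255440.0) = 27.04

27.04 dB


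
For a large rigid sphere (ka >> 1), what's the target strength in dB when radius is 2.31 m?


TS = 10*log10(2.31^2 / 4) = 10*log10(1.334025) = 1.25

1.25 dB


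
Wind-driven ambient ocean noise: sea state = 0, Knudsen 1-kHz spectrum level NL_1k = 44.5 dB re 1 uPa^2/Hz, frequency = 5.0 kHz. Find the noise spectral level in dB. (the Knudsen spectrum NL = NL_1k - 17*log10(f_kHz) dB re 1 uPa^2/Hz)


NL = NL_1k - 17*log10(f_kHz) = 44.5 - 17*log10(5.0) = 44.5 - (11.88) = 32.62

32.62 dB


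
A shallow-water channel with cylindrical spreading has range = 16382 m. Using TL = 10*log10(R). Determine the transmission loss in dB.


42.14 dB


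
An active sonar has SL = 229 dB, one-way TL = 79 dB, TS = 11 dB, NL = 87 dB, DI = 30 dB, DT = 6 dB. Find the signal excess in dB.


SE = SL - 2*TL + TS - NL + DI - DT = 229 - 2*79 + (11) - 87 + 30 - 6 = 19

19 dB


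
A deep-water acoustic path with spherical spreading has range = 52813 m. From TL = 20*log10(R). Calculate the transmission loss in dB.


TL = 20*log10(52813) = 94.45

94.45 dB


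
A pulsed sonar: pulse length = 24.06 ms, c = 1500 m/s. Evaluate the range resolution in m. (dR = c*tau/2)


dR = c*tau/2 = 1500 * 24.06e-3 / 2 = 18.045

18.045 m


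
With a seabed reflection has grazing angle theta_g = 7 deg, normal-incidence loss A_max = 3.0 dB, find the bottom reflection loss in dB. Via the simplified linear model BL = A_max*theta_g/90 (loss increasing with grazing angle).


BL = A_max * theta_g / 90 = 3.0 * 7 / 90 = 0.23

0.23 dB


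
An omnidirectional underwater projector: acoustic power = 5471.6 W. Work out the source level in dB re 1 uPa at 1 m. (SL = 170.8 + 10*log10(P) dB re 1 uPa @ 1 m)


208.18 dB


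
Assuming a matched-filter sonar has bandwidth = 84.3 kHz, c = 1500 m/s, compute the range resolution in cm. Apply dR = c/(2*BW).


dR = c/(2*BW) = 1500 / (2 * 84.3e3) = 0.0089 m = 0.89 cm

0.89 cm


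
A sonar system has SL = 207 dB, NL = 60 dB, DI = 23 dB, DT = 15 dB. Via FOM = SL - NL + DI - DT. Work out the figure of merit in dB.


155 dB


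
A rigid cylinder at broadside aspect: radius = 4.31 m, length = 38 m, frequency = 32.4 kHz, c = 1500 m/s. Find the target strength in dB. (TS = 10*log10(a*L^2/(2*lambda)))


48.27 dB


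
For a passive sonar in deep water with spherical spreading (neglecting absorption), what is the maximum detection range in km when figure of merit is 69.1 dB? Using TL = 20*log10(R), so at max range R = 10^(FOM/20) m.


2.85 km


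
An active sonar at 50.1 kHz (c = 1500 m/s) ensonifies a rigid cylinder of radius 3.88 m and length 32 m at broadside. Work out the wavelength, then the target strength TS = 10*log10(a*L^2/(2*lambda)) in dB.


Step 1: lambda = c/f = 1500/50100 = 0.02994 m
Step 2: TS = 10*log10(a*L^2/(2*lambda)) = 10*log10(3.88*32^2/(2*0.02994)) = 48.22

48.22 dB


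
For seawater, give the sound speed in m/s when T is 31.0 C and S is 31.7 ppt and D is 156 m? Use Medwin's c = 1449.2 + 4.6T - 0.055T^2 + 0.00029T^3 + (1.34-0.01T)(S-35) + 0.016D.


1546.68 m/s


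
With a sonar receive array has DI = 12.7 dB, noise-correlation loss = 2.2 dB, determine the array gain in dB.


AG = DI - L_corr = 12.7 - 2.2 = 10.5

10.5 dB


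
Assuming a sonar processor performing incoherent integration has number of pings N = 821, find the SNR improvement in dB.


Gain = 5*log10(821) = 14.57

14.57 dB


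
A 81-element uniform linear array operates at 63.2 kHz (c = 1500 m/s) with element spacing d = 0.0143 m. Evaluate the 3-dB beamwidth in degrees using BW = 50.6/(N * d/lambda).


Step 1: lambda = 1500/63200 = 0.02373 m
Step 2: d/lambda = 0.0143/0.02373 = 0.6026
Step 3: BW = 50.6/(N * d/lambda) = 50.6/(81 * 0.6026) = 1.04

1.04 deg


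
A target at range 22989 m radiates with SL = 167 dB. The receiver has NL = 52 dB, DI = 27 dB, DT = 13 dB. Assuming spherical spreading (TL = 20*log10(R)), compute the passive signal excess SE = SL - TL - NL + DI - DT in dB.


Step 1: TL = 20*log10(22989) = 87.23 dB
Step 2: SE = 167 - 87.23 - 52 + 27 - 13 = 41.77

41.77 dB


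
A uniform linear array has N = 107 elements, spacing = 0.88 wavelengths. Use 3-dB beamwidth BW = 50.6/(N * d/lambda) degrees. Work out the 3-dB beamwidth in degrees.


BW = 50.6 / (107 * 0.88) = 50.6 / 94.16 = 0.54

0.54 deg


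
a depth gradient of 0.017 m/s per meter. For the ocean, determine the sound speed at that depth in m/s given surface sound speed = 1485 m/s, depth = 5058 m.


c = 1485 + 0.017 * 5058 = 1570.986

1570.986 m/s


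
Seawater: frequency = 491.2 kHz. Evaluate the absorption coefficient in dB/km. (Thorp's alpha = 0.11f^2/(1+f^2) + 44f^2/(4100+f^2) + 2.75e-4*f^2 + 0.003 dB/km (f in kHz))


f^2 = 241277.44
alpha = 0.11*241277.44/(1+241277.44) + 44*241277.44/(4100+241277.44) + 2.75e-4*241277.44 + 0.003 = 109.729

109.729 dB/km


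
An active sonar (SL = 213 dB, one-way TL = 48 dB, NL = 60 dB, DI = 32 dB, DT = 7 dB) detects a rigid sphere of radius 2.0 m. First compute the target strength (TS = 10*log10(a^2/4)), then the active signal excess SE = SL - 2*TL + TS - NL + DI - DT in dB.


Step 1: TS = 10*log10(2.0^2/4) = 0.0 dB
Step 2: SE = SL - 2*TL + TS - NL + DI - DT = 213 - 2*48 + (0.0) - 60 + 32 - 7 = 82.0

82.0 dB


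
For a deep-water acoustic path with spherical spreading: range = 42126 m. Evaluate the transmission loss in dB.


92.49 dB


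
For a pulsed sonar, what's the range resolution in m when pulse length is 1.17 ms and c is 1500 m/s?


dR = c*tau/2 = 1500 * 1.17e-3 / 2 = 0.8775

0.8775 m


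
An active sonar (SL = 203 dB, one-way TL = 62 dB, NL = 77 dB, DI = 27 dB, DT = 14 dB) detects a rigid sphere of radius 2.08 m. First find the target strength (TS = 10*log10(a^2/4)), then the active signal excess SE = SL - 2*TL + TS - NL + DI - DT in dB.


Step 1: TS = 10*log10(2.08^2/4) = 0.34 dB
Step 2: SE = SL - 2*TL + TS - NL + DI - DT = 203 - 2*62 + (0.34) - 77 + 27 - 14 = 15.34

15.34 dB


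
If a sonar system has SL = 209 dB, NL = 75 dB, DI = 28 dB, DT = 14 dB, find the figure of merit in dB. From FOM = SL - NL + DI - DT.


FOM = SL - NL + DI - DT = 209 - 75 + 28 - 14 = 148

148 dB


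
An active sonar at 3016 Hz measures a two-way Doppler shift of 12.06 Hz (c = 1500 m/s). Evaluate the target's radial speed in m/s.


From fd = 2*f*v/c, v = c*fd/(2*f) = 1500 * 12.06 / (2*3016) = 3.0

3.0 m/s


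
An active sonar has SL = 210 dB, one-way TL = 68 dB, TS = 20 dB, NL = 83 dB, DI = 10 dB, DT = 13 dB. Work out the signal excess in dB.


SE = SL - 2*TL + TS - NL + DI - DT = 210 - 2*68 + (20) - 83 + 10 - 13 = 8

8 dB


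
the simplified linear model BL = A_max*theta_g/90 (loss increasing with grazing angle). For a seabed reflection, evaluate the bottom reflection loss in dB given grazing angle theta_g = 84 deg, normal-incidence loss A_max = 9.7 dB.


9.05 dB


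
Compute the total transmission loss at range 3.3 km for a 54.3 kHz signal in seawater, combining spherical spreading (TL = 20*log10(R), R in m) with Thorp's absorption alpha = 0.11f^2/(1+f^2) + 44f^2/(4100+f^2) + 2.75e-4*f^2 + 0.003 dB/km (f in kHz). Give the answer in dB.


Step 1 (Thorp): alpha = 0.11*2948.49/(1+2948.49) + 44*2948.49/(4100+2948.49) + 2.75e-4*2948.49 + 0.003 = 19.3297 dB/km
Step 2: TL_spread = 20*log10(3300) = 70.37 dB
Step 3: TL_abs = alpha*R = 19.3297 * 3.3 = 63.79 dB
Step 4: TL_total = 70.37 + 63.79 = 134.16

134.16 dB


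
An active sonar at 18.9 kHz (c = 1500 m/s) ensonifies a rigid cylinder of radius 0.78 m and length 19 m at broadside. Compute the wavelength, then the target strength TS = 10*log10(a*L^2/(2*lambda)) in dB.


Step 1: lambda = c/f = 1500/18900 = 0.07937 m
Step 2: TS = 10*log10(a*L^2/(2*lambda)) = 10*log10(0.78*19^2/(2*0.07937)) = 32.49

32.49 dB


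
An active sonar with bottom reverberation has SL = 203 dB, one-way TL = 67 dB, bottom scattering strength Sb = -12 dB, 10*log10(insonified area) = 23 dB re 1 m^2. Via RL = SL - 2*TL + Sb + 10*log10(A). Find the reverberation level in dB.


80 dB


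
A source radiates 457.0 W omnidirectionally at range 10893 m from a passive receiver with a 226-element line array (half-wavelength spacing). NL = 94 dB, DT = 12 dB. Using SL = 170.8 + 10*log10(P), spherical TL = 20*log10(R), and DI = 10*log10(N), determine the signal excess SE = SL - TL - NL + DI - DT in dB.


34.2 dB


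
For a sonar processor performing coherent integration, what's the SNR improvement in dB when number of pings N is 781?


28.93 dB


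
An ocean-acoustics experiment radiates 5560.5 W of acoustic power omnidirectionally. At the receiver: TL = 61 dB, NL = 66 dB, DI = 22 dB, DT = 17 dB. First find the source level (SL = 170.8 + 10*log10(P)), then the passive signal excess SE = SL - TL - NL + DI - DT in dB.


Step 1: SL = 170.8 + 10*log10(5560.5) = 208.25 dB
Step 2: SE = SL - TL - NL + DI - DT = 208.25 - 61 - 66 + 22 - 17 = 86.25

86.25 dB


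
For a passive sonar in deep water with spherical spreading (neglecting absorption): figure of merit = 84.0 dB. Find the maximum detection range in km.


At max range FOM = TL, so 20*log10(R) = 84.0
R = 10^(84.0/20) = 15848.93 m = 15.85 km

15.85 km


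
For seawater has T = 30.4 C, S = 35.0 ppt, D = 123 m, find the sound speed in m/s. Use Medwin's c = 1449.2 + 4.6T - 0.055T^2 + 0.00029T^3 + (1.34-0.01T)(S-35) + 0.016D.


c = 1449.2 + 4.6*30.4 - 0.055*30.4^2 + 0.00029*30.4^3 + (1.34 - 0.01*30.4)*(35.0 - 35) + 0.016*123 = 1548.33

1548.33 m/s


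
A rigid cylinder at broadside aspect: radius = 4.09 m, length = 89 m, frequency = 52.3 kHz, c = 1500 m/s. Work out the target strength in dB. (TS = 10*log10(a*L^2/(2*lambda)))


lambda = 1500/52300 = 0.02868 m
TS = 10*log10(4.09*89^2/(2*0.02868)) = 57.52

57.52 dB


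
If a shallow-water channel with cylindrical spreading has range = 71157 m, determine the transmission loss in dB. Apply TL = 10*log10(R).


TL = 10*log10(71157) = 48.52

48.52 dB


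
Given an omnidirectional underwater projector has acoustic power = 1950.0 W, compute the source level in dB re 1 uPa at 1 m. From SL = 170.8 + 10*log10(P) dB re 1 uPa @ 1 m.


SL = 170.8 + 10*log10(1950.0) = 170.8 + 32.9 = 203.7

203.7 dB


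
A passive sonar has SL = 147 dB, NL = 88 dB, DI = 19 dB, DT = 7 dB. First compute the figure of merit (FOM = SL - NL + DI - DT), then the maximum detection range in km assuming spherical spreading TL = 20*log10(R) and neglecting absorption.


Step 1: FOM = SL - NL + DI - DT = 147 - 88 + 19 - 7 = 71 dB
Step 2: at max range FOM = TL = 20*log10(R), so R = 10^(71/20) = 3548.13 m = 3.55 km

3.55 km


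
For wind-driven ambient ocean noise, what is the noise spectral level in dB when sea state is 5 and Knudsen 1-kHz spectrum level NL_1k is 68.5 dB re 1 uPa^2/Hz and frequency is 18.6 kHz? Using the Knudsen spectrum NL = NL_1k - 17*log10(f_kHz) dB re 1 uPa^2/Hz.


NL = NL_1k - 17*log10(f_kHz) = 68.5 - 17*log10(18.6) = 68.5 - (21.58) = 46.92

46.92 dB


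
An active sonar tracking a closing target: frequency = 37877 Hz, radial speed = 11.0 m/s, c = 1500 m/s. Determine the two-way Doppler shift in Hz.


555.53 Hz


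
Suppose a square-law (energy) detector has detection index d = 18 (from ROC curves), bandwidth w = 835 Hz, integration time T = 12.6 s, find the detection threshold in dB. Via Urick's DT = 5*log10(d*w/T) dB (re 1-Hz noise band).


DT = 5*log10(d*w/T) = 5*log10(18 * 835 / 12.6) = 5*log10(1192.86) = 15.38

15.38 dB


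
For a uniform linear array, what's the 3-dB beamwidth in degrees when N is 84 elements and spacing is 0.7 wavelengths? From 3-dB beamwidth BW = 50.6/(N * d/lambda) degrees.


BW = 50.6 / (84 * 0.7) = 50.6 / 58.8 = 0.86

0.86 deg


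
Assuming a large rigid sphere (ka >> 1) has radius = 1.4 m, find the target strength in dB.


TS = 10*log10(1.4^2 / 4) = 10*log10(0.49) = -3.1

-3.1 dB


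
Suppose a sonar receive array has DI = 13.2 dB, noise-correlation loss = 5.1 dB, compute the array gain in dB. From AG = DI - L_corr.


AG = DI - L_corr = 13.2 - 5.1 = 8.1

8.1 dB


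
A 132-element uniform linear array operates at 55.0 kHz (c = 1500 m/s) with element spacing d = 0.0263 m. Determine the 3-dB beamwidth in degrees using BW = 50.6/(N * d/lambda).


Step 1: lambda = 1500/55000 = 0.02727 m
Step 2: d/lambda = 0.0263/0.02727 = 0.9644
Step 3: BW = 50.6/(N * d/lambda) = 50.6/(132 * 0.9644) = 0.4

0.4 deg


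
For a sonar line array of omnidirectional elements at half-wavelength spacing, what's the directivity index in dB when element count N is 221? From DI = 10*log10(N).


DI = 10*log10(221) = 23.44

23.44 dB


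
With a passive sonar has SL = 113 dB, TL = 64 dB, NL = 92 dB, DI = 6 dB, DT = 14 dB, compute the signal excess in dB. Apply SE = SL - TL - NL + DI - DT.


-51 dB


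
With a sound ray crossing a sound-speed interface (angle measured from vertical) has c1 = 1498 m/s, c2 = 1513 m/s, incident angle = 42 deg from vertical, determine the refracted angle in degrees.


42.52 deg


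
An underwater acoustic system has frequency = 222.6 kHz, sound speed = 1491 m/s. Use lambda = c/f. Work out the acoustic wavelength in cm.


lambda = c/f = 1491 / 222600 = 0.0067 m = 0.67 cm

0.67 cm


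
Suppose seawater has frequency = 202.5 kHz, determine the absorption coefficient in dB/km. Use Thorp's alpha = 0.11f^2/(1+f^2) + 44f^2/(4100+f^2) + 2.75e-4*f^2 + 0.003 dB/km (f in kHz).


f^2 = 41006.25
alpha = 0.11*41006.25/(1+41006.25) + 44*41006.25/(4100+41006.25) + 2.75e-4*41006.25 + 0.003 = 51.39

51.39 dB/km


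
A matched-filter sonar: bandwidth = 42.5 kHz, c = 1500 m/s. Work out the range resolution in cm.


1.76 cm


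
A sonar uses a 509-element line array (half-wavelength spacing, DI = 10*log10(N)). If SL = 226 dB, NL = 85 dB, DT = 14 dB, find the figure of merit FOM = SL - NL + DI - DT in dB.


154.07 dB


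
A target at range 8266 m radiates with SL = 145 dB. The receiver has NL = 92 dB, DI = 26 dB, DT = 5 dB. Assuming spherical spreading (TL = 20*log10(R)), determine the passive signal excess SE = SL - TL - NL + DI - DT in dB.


-4.35 dB


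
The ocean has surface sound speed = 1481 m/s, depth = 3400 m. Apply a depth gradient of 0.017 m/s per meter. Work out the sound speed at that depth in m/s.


c = 1481 + 0.017 * 3400 = 1538.8

1538.8 m/s


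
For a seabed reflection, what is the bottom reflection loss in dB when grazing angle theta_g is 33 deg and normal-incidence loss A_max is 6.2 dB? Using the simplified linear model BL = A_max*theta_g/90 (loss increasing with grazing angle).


BL = A_max * theta_g / 90 = 6.2 * 33 / 90 = 2.27

2.27 dB


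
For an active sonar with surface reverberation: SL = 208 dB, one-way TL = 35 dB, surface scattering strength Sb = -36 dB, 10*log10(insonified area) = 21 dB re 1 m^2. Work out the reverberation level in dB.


RL = SL - 2*TL + Sb + 10*log10(A) = 208 - 2*35 + (-36) + 21 = 123

123 dB


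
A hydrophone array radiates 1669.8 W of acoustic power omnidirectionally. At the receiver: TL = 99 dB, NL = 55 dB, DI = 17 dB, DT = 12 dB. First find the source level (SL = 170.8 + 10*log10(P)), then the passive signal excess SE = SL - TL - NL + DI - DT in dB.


Step 1: SL = 170.8 + 10*log10(1669.8) = 203.03 dB
Step 2: SE = SL - TL - NL + DI - DT = 203.03 - 99 - 55 + 17 - 12 = 54.03

54.03 dB


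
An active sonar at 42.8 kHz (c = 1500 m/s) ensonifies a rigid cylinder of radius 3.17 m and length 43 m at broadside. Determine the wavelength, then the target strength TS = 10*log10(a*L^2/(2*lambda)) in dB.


Step 1: lambda = c/f = 1500/42800 = 0.03505 m
Step 2: TS = 10*log10(a*L^2/(2*lambda)) = 10*log10(3.17*43^2/(2*0.03505)) = 49.22

49.22 dB


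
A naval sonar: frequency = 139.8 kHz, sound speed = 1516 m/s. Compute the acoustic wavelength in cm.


1.08 cm


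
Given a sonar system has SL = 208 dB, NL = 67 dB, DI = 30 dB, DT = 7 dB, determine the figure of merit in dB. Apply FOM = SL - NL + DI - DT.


FOM = SL - NL + DI - DT = 208 - 67 + 30 - 7 = 164

164 dB


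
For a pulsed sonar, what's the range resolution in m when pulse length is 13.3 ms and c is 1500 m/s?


9.975 m


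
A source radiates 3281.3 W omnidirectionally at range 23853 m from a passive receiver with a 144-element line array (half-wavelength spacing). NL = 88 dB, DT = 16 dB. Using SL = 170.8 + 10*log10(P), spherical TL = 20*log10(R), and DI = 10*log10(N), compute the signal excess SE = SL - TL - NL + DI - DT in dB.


Step 1: SL = 170.8 + 10*log10(3281.3) = 205.96 dB
Step 2: TL = 20*log10(23853) = 87.55 dB
Step 3: DI = 10*log10(144) = 21.58 dB
Step 4: SE = SL - TL - NL + DI - DT = 205.96 - 87.55 - 88 + 21.58 - 16 = 35.99

35.99 dB


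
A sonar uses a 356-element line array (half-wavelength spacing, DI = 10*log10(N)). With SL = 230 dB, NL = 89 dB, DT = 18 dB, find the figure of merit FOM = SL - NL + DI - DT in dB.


148.51 dB


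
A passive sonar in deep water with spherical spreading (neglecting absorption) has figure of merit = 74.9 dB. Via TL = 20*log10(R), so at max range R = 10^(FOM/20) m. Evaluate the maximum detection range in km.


At max range FOM = TL, so 20*log10(R) = 74.9
R = 10^(74.9/20) = 5559.04 m = 5.56 km

5.56 km


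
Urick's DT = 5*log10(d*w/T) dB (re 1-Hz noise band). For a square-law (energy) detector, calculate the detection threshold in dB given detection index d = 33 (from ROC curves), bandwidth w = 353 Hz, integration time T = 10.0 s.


DT = 5*log10(d*w/T) = 5*log10(33 * 353 / 10.0) = 5*log10(1164.9) = 15.33

15.33 dB


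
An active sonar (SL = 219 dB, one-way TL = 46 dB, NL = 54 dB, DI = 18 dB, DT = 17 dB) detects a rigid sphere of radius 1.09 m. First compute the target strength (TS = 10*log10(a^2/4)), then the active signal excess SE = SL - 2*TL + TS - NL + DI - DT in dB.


Step 1: TS = 10*log10(1.09^2/4) = -5.27 dB
Step 2: SE = SL - 2*TL + TS - NL + DI - DT = 219 - 2*46 + (-5.27) - 54 + 18 - 17 = 68.73

68.73 dB


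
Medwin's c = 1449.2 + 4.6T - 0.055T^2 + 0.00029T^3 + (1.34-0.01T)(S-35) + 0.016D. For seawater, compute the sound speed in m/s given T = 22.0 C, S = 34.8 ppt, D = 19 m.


1526.95 m/s


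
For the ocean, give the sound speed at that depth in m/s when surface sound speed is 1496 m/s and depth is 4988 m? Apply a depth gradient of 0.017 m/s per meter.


c = 1496 + 0.017 * 4988 = 1580.796

1580.796 m/s


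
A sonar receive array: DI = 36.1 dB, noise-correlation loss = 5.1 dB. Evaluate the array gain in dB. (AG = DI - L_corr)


31.0 dB


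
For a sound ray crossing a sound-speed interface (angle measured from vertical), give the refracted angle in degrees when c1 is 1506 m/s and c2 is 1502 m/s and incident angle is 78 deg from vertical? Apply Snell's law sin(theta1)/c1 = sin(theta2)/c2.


77.3 deg


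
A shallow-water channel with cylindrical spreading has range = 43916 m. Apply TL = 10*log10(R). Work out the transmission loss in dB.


TL = 10*log10(43916) = 46.43

46.43 dB


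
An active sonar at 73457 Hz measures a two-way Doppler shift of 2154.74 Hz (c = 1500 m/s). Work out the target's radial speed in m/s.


22.0 m/s


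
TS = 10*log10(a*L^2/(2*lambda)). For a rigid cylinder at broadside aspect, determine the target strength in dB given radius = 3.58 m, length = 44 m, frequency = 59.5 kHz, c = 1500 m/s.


51.38 dB


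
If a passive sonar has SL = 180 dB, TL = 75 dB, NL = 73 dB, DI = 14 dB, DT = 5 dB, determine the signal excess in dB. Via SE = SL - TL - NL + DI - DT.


SE = SL - TL - NL + DI - DT = 180 - 75 - 73 + 14 - 5 = 41

41 dB


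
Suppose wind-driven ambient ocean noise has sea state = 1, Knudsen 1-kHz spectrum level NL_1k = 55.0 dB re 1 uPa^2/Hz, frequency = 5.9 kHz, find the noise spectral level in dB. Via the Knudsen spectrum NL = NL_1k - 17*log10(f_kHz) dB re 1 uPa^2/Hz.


NL = NL_1k - 17*log10(f_kHz) = 55.0 - 17*log10(5.9) = 55.0 - (13.1) = 41.9

41.9 dB


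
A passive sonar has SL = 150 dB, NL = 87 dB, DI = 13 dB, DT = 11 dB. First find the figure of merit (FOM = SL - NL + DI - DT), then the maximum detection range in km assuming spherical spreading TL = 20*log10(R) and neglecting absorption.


Step 1: FOM = SL - NL + DI - DT = 150 - 87 + 13 - 11 = 65 dB
Step 2: at max range FOM = TL = 20*log10(R), so R = 10^(65/20) = 1778.28 m = 1.78 km

1.78 km


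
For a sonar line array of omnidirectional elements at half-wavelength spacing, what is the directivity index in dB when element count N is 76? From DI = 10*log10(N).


18.81 dB


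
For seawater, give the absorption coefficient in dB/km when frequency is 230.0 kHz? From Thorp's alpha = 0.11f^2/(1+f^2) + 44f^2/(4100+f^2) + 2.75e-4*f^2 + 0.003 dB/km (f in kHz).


f^2 = 52900.0
alpha = 0.11*52900.0/(1+52900.0) + 44*52900.0/(4100+52900.0) + 2.75e-4*52900.0 + 0.003 = 55.496

55.496 dB/km


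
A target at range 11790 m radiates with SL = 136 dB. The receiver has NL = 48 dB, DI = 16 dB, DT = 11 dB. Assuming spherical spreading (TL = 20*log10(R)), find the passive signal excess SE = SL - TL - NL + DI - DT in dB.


11.57 dB


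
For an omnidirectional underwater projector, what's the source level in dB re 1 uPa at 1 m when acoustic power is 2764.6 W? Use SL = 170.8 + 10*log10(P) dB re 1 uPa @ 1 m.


SL = 170.8 + 10*log10(2764.6) = 170.8 + 34.42 = 205.22

205.22 dB


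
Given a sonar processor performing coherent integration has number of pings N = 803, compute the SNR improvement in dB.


Gain = 10*log10(803) = 29.05

29.05 dB


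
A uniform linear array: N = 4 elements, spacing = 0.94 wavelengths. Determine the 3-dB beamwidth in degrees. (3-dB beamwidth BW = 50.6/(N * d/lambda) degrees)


BW = 50.6 / (4 * 0.94) = 50.6 / 3.76 = 13.46

13.46 deg


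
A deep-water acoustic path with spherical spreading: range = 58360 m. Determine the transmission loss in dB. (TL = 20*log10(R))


TL = 20*log10(58360) = 95.32

95.32 dB


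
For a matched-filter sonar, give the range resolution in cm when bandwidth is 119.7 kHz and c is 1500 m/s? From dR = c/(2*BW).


dR = c/(2*BW) = 1500 / (2 * 119.7e3) = 0.0063 m = 0.63 cm

0.63 cm


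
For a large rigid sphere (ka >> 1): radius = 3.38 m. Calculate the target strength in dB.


4.56 dB


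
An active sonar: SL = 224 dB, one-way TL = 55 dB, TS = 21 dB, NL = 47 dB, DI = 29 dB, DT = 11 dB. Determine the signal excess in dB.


SE = SL - 2*TL + TS - NL + DI - DT = 224 - 2*55 + (21) - 47 + 29 - 11 = 106

106 dB


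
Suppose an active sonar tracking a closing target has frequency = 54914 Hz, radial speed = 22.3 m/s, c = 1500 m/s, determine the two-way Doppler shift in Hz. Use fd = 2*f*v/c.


fd = 2*f*v/c = 2 * 54914 * 22.3 / 1500 = 1632.78

1632.78 Hz


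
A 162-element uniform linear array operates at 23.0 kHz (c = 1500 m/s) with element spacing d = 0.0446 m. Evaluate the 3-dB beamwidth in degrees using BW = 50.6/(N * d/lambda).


Step 1: lambda = 1500/23000 = 0.06522 m
Step 2: d/lambda = 0.0446/0.06522 = 0.6838
Step 3: BW = 50.6/(N * d/lambda) = 50.6/(162 * 0.6838) = 0.46

0.46 deg


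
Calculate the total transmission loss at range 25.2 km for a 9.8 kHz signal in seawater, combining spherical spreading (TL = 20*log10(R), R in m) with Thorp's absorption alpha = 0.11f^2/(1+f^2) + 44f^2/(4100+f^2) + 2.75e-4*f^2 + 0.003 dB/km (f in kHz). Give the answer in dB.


116.89 dB


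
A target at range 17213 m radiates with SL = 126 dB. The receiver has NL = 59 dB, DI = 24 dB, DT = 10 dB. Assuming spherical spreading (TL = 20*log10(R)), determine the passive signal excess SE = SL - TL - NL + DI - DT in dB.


Step 1: TL = 20*log10(17213) = 84.72 dB
Step 2: SE = 126 - 84.72 - 59 + 24 - 10 = -3.72

-3.72 dB


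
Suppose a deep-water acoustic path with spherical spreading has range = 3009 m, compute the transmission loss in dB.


TL = 20*log10(3009) = 69.57

69.57 dB


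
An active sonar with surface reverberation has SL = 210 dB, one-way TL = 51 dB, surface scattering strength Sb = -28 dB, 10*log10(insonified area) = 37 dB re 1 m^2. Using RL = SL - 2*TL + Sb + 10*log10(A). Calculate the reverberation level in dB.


117 dB


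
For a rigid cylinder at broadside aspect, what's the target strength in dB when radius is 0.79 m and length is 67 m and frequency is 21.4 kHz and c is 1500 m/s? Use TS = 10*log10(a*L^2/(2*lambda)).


lambda = 1500/21400 = 0.07009 m
TS = 10*log10(0.79*67^2/(2*0.07009)) = 44.03

44.03 dB


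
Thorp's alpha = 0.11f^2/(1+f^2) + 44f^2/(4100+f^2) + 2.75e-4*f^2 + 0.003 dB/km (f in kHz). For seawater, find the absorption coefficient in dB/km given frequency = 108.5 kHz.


f^2 = 11772.25
alpha = 0.11*11772.25/(1+11772.25) + 44*11772.25/(4100+11772.25) + 2.75e-4*11772.25 + 0.003 = 35.985

35.985 dB/km


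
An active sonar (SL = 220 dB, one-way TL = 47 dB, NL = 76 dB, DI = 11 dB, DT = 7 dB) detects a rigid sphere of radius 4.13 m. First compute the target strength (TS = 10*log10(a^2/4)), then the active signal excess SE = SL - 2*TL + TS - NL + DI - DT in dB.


Step 1: TS = 10*log10(4.13^2/4) = 6.3 dB
Step 2: SE = SL - 2*TL + TS - NL + DI - DT = 220 - 2*47 + (6.3) - 76 + 11 - 7 = 60.3

60.3 dB


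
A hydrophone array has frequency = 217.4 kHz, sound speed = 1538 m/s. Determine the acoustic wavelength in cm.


lambda = c/f = 1538 / 217400 = 0.0071 m = 0.71 cm

0.71 cm


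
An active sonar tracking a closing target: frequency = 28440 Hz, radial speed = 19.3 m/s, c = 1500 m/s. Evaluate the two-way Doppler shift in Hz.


731.86 Hz


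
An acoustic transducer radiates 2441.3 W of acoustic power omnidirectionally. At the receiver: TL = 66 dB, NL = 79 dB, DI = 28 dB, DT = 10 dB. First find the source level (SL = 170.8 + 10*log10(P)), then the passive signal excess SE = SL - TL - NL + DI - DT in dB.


Step 1: SL = 170.8 + 10*log10(2441.3) = 204.68 dB
Step 2: SE = SL - TL - NL + DI - DT = 204.68 - 66 - 79 + 28 - 10 = 77.68

77.68 dB


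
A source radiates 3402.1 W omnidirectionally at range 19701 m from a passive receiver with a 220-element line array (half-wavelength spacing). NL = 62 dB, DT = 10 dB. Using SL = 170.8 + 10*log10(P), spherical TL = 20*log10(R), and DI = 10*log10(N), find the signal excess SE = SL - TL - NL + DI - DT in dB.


Step 1: SL = 170.8 + 10*log10(3402.1) = 206.12 dB
Step 2: TL = 20*log10(19701) = 85.89 dB
Step 3: DI = 10*log10(220) = 23.42 dB
Step 4: SE = SL - TL - NL + DI - DT = 206.12 - 85.89 - 62 + 23.42 - 10 = 71.65

71.65 dB


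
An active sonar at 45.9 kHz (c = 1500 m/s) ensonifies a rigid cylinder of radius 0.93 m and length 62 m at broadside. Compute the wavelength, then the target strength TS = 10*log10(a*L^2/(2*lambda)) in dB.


Step 1: lambda = c/f = 1500/45900 = 0.03268 m
Step 2: TS = 10*log10(a*L^2/(2*lambda)) = 10*log10(0.93*62^2/(2*0.03268)) = 47.38

47.38 dB


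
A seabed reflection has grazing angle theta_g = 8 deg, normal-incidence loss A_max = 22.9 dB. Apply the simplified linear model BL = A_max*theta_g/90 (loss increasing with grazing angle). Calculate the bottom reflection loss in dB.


BL = A_max * theta_g / 90 = 22.9 * 8 / 90 = 2.04

2.04 dB


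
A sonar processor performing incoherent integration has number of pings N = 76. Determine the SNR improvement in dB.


9.4 dB


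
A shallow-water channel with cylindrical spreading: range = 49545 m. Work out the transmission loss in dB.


TL = 10*log10(49545) = 46.95

46.95 dB


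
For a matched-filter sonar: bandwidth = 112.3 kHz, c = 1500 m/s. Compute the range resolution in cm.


0.67 cm


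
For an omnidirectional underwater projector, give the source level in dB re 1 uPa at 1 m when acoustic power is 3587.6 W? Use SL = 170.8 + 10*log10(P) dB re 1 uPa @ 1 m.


SL = 170.8 + 10*log10(3587.6) = 170.8 + 35.55 = 206.35

206.35 dB


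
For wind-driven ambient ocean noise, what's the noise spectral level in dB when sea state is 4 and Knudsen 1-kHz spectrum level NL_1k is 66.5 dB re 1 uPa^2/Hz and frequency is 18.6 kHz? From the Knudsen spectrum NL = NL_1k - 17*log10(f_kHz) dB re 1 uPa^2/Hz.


NL = NL_1k - 17*log10(f_kHz) = 66.5 - 17*log10(18.6) = 66.5 - (21.58) = 44.92

44.92 dB


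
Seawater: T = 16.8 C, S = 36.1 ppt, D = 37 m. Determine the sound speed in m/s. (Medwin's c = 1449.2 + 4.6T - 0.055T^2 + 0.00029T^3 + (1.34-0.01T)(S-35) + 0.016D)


c = 1449.2 + 4.6*16.8 - 0.055*16.8^2 + 0.00029*16.8^3 + (1.34 - 0.01*16.8)*(36.1 - 35) + 0.016*37 = 1514.21

1514.21 m/s


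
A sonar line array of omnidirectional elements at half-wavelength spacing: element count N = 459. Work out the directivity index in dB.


26.62 dB


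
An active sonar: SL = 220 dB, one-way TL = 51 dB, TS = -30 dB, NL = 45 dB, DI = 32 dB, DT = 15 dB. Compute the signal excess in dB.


SE = SL - 2*TL + TS - NL + DI - DT = 220 - 2*51 + (-30) - 45 + 32 - 15 = 60

60 dB


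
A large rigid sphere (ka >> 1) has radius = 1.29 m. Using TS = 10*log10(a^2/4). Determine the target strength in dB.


TS = 10*log10(1.29^2 / 4) = 10*log10(0.416025) = -3.81

-3.81 dB


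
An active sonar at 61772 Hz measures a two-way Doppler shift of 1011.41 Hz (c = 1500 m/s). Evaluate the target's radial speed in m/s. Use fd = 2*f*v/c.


From fd = 2*f*v/c, v = c*fd/(2*f) = 1500 * 1011.41 / (2*61772) = 12.28

12.28 m/s


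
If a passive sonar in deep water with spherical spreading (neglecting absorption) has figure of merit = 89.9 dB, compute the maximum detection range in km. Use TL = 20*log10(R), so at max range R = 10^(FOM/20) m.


At max range FOM = TL, so 20*log10(R) = 89.9
R = 10^(89.9/20) = 31260.79 m = 31.26 km

31.26 km


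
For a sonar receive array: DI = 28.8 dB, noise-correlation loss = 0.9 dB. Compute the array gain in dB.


27.9 dB


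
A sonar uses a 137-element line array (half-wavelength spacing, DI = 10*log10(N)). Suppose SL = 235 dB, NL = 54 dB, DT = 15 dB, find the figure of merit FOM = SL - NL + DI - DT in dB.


Step 1: DI = 10*log10(137) = 21.37 dB
Step 2: FOM = SL - NL + DI - DT = 235 - 54 + 21.37 - 15 = 187.37

187.37 dB


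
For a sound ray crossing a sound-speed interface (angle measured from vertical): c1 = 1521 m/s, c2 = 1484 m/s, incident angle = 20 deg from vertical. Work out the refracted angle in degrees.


19.49 deg


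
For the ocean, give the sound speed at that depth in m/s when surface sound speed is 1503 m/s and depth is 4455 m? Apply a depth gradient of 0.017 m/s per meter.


c = 1503 + 0.017 * 4455 = 1578.735

1578.735 m/s


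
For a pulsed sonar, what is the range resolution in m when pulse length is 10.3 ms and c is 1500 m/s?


dR = c*tau/2 = 1500 * 10.3e-3 / 2 = 7.725

7.725 m


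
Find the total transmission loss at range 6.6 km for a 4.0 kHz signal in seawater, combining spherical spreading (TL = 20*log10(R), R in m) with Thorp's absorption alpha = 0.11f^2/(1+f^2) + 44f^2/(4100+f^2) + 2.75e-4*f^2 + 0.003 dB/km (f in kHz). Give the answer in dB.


Step 1 (Thorp): alpha = 0.11*16.0/(1+16.0) + 44*16.0/(4100+16.0) + 2.75e-4*16.0 + 0.003 = 0.282 dB/km
Step 2: TL_spread = 20*log10(6600) = 76.39 dB
Step 3: TL_abs = alpha*R = 0.282 * 6.6 = 1.86 dB
Step 4: TL_total = 76.39 + 1.86 = 78.25

78.25 dB


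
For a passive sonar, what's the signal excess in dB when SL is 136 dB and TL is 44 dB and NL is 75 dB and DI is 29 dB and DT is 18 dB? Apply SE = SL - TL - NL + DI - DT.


SE = SL - TL - NL + DI - DT = 136 - 44 - 75 + 29 - 18 = 28

28 dB


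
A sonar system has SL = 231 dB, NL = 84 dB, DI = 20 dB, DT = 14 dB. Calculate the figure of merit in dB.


FOM = SL - NL + DI - DT = 231 - 84 + 20 - 14 = 153

153 dB


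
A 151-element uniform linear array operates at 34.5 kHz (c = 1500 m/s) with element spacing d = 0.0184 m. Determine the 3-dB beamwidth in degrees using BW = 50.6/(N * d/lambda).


Step 1: lambda = 1500/34500 = 0.04348 m
Step 2: d/lambda = 0.0184/0.04348 = 0.4232
Step 3: BW = 50.6/(N * d/lambda) = 50.6/(151 * 0.4232) = 0.79

0.79 deg


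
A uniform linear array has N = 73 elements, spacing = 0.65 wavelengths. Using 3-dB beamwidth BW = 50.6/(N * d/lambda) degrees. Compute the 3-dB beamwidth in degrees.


BW = 50.6 / (73 * 0.65) = 50.6 / 47.45 = 1.07

1.07 deg


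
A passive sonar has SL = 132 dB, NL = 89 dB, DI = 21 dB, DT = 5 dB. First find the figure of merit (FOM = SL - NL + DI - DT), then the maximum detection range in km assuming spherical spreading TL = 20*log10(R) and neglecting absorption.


Step 1: FOM = SL - NL + DI - DT = 132 - 89 + 21 - 5 = 59 dB
Step 2: at max range FOM = TL = 20*log10(R), so R = 10^(59/20) = 891.25 m = 0.89 km

0.89 km


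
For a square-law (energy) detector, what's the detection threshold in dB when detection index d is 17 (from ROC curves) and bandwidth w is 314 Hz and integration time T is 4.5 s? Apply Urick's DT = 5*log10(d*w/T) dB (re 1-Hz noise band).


DT = 5*log10(d*w/T) = 5*log10(17 * 314 / 4.5) = 5*log10(1186.22) = 15.37

15.37 dB


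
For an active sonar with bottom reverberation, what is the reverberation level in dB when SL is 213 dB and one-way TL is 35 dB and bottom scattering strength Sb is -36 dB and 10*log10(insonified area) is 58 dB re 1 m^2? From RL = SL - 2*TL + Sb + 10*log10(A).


RL = SL - 2*TL + Sb + 10*log10(A) = 213 - 2*35 + (-36) + 58 = 165

165 dB


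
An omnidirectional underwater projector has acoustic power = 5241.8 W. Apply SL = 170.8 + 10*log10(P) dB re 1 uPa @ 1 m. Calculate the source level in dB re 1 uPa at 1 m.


SL = 170.8 + 10*log10(5241.8) = 170.8 + 37.19 = 207.99

207.99 dB


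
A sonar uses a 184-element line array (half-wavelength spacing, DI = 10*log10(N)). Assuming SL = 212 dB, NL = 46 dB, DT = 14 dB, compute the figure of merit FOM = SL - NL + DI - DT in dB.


Step 1: DI = 10*log10(184) = 22.65 dB
Step 2: FOM = SL - NL + DI - DT = 212 - 46 + 22.65 - 14 = 174.65

174.65 dB


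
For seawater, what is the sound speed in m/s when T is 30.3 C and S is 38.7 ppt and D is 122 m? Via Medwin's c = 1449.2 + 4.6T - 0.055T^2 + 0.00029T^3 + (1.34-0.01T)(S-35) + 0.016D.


c = 1449.2 + 4.6*30.3 - 0.055*30.3^2 + 0.00029*30.3^3 + (1.34 - 0.01*30.3)*(38.7 - 35) + 0.016*122 = 1551.94

1551.94 m/s


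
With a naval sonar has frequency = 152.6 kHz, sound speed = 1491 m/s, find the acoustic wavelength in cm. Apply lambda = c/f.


0.98 cm


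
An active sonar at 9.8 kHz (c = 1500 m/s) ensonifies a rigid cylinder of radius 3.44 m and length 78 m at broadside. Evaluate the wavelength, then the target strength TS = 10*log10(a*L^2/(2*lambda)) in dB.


Step 1: lambda = c/f = 1500/9800 = 0.15306 m
Step 2: TS = 10*log10(a*L^2/(2*lambda)) = 10*log10(3.44*78^2/(2*0.15306)) = 48.35

48.35 dB


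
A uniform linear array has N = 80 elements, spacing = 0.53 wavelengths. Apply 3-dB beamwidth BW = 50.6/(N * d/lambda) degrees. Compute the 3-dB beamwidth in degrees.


BW = 50.6 / (80 * 0.53) = 50.6 / 42.4 = 1.19

1.19 deg


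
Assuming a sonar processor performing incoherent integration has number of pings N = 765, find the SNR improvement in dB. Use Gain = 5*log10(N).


Gain = 5*log10(765) = 14.42

14.42 dB


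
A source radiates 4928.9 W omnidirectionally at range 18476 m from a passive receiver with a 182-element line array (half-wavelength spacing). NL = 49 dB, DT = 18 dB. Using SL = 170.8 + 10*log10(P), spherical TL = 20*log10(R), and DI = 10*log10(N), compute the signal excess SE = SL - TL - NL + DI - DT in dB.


Step 1: SL = 170.8 + 10*log10(4928.9) = 207.73 dB
Step 2: TL = 20*log10(18476) = 85.33 dB
Step 3: DI = 10*log10(182) = 22.6 dB
Step 4: SE = SL - TL - NL + DI - DT = 207.73 - 85.33 - 49 + 22.6 - 18 = 78.0

78.0 dB


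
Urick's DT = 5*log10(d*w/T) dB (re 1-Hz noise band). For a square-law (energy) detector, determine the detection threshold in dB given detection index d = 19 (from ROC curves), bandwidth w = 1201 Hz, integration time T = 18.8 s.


15.42 dB


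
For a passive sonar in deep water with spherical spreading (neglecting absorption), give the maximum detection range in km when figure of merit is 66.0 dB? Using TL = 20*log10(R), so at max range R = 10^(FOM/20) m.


At max range FOM = TL, so 20*log10(R) = 66.0
R = 10^(66.0/20) = 1995.26 m = 2.0 km

2.0 km


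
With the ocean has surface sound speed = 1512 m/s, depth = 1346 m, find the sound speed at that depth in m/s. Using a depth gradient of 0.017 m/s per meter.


c = 1512 + 0.017 * 1346 = 1534.882

1534.882 m/s


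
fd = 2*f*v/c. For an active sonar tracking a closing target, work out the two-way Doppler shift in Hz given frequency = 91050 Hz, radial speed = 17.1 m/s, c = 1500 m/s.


fd = 2*f*v/c = 2 * 91050 * 17.1 / 1500 = 2075.94

2075.94 Hz


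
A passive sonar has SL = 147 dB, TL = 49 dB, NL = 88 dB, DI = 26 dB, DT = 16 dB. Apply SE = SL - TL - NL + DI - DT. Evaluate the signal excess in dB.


SE = SL - TL - NL + DI - DT = 147 - 49 - 88 + 26 - 16 = 20

20 dB


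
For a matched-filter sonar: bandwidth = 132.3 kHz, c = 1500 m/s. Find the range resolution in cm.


dR = c/(2*BW) = 1500 / (2 * 132.3e3) = 0.0057 m = 0.57 cm

0.57 cm


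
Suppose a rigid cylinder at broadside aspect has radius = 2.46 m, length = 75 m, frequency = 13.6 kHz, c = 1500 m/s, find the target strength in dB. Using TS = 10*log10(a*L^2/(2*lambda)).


lambda = 1500/13600 = 0.11029 m
TS = 10*log10(2.46*75^2/(2*0.11029)) = 47.97

47.97 dB


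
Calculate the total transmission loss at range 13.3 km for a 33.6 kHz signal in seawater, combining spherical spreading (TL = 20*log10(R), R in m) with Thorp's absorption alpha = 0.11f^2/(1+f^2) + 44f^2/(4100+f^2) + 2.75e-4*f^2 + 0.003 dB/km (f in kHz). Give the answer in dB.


214.46 dB


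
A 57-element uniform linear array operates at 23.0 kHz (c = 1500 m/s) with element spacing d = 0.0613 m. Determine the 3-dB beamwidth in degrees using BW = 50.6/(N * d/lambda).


0.94 deg


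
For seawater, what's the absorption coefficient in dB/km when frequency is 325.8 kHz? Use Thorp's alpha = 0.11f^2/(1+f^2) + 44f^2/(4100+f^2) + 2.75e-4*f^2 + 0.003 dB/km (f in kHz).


f^2 = 106145.64
alpha = 0.11*106145.64/(1+106145.64) + 44*106145.64/(4100+106145.64) + 2.75e-4*106145.64 + 0.003 = 71.667

71.667 dB/km


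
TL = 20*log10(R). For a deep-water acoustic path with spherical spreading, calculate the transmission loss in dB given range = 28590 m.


TL = 20*log10(28590) = 89.12

89.12 dB
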